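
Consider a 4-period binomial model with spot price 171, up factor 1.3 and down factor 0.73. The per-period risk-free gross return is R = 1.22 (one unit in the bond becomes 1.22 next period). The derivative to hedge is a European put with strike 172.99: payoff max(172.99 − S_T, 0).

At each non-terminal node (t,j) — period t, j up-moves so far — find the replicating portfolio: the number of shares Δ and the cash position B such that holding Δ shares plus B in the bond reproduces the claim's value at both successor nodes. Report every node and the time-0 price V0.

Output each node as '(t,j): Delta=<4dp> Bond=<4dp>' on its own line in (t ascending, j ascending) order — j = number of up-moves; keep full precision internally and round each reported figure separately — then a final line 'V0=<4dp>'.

(0,0): Delta=-0.0534 Bond=10.2651
(1,0): Delta=-0.2934 Bond=42.4885
(1,1): Delta=-0.0313 Bond=7.6312
(2,0): Delta=-1.0000 Bond=116.2255
(2,1): Delta=-0.2286 Bond=41.3234
(2,2): Delta=-0.0133 Bond=4.0834
(3,0): Delta=-1.0000 Bond=141.7951
(3,1): Delta=-1.0000 Bond=141.7951
(3,2): Delta=-0.1579 Bond=35.4953
(3,3): Delta=0.0000 Bond=0.0000
V0=1.1416

Since d<R<u, set p* = (R−d)/(u−d) = 0.8596; price each node as the discounted p*-expectation of its children.
At expiry t=4: V(4,0)=124.4290, V(4,1)=86.5115, V(4,2)=18.9872, V(4,3)=0.0000, V(4,4)=0.0000
  t=3,j=0: stock 66.5219 → up 86.4785 (V=86.5115), down 48.5610 (V=124.4290). Price 75.2732; hedge Δ=-1.0000, bond B=141.7951.
  t=3,j=1: stock 118.4637 → up 154.0028 (V=18.9872), down 86.4785 (V=86.5115). Price 23.3314; hedge Δ=-1.0000, bond B=141.7951.
  t=3,j=2: stock 210.9627 → up 274.2515 (V=0.0000), down 154.0028 (V=18.9872). Price 2.1843; hedge Δ=-0.1579, bond B=35.4953.
  t=3,j=3: stock 375.6870 → up 488.3931 (V=0.0000), down 274.2515 (V=0.0000). Price 0.0000; hedge Δ=0.0000, bond B=0.0000.
  t=2,j=0: stock 91.1259 → up 118.4637 (V=23.3314), down 66.5219 (V=75.2732). Price 25.0996; hedge Δ=-1.0000, bond B=116.2255.
  t=2,j=1: stock 162.2790 → up 210.9627 (V=2.1843), down 118.4637 (V=23.3314). Price 4.2232; hedge Δ=-0.2286, bond B=41.3234.
  t=2,j=2: stock 288.9900 → up 375.6870 (V=0.0000), down 210.9627 (V=2.1843). Price 0.2513; hedge Δ=-0.0133, bond B=4.0834.
  t=1,j=0: stock 124.8300 → up 162.2790 (V=4.2232), down 91.1259 (V=25.0996). Price 5.8633; hedge Δ=-0.2934, bond B=42.4885.
  t=1,j=1: stock 222.3000 → up 288.9900 (V=0.2513), down 162.2790 (V=4.2232). Price 0.6629; hedge Δ=-0.0313, bond B=7.6312.
  t=0,j=0: stock 171.0000 → up 222.3000 (V=0.6629), down 124.8300 (V=5.8633). Price 1.1416; hedge Δ=-0.0534, bond B=10.2651.
Self-financing check: at every node Δ·S+B equals the discounted successor values.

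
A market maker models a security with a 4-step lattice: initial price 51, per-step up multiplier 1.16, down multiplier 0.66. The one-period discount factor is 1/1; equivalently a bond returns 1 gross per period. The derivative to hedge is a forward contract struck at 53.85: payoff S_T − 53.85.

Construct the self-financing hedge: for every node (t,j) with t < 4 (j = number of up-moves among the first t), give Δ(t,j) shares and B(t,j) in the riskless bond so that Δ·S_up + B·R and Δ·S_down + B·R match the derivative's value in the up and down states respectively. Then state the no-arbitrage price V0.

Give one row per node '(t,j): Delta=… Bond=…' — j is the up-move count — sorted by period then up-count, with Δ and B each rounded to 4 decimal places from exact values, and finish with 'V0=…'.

(0,0): Delta=1.0000 Bond=-53.8500
(1,0): Delta=1.0000 Bond=-53.8500
(1,1): Delta=1.0000 Bond=-53.8500
(2,0): Delta=1.0000 Bond=-53.8500
(2,1): Delta=1.0000 Bond=-53.8500
(2,2): Delta=1.0000 Bond=-53.8500
(3,0): Delta=1.0000 Bond=-53.8500
(3,1): Delta=1.0000 Bond=-53.8500
(3,2): Delta=1.0000 Bond=-53.8500
(3,3): Delta=1.0000 Bond=-53.8500
V0=-2.8500

The replicating-portfolio and risk-neutral prices coincide; use p* = (1−0.66)/(1.16−0.66) = 0.6800 for the latter.
At expiry t=4: V(4,0)=-44.1729, V(4,1)=-36.8417, V(4,2)=-23.9567, V(4,3)=-1.3102, V(4,4)=38.4926
(3,0): S=14.6623. Δ = (V_up−V_dn)/(S_up−S_dn) = (-36.8417−-44.1729)/(17.0083−9.6771) = 1.0000. V = [p*·-36.8417 + (1−p*)·-44.1729]/1 = -39.1877. B = V − Δ·S = -53.8500.
(3,1): S=25.7701. Δ = (V_up−V_dn)/(S_up−S_dn) = (-23.9567−-36.8417)/(29.8933−17.0083) = 1.0000. V = [p*·-23.9567 + (1−p*)·-36.8417]/1 = -28.0799. B = V − Δ·S = -53.8500.
(3,2): S=45.2929. Δ = (V_up−V_dn)/(S_up−S_dn) = (-1.3102−-23.9567)/(52.5398−29.8933) = 1.0000. V = [p*·-1.3102 + (1−p*)·-23.9567]/1 = -8.5571. B = V − Δ·S = -53.8500.
(3,3): S=79.6057. Δ = (V_up−V_dn)/(S_up−S_dn) = (38.4926−-1.3102)/(92.3426−52.5398) = 1.0000. V = [p*·38.4926 + (1−p*)·-1.3102]/1 = 25.7557. B = V − Δ·S = -53.8500.
(2,0): S=22.2156. Δ = (V_up−V_dn)/(S_up−S_dn) = (-28.0799−-39.1877)/(25.7701−14.6623) = 1.0000. V = [p*·-28.0799 + (1−p*)·-39.1877]/1 = -31.6344. B = V − Δ·S = -53.8500.
(2,1): S=39.0456. Δ = (V_up−V_dn)/(S_up−S_dn) = (-8.5571−-28.0799)/(45.2929−25.7701) = 1.0000. V = [p*·-8.5571 + (1−p*)·-28.0799]/1 = -14.8044. B = V − Δ·S = -53.8500.
(2,2): S=68.6256. Δ = (V_up−V_dn)/(S_up−S_dn) = (25.7557−-8.5571)/(79.6057−45.2929) = 1.0000. V = [p*·25.7557 + (1−p*)·-8.5571]/1 = 14.7756. B = V − Δ·S = -53.8500.
(1,0): S=33.6600. Δ = (V_up−V_dn)/(S_up−S_dn) = (-14.8044−-31.6344)/(39.0456−22.2156) = 1.0000. V = [p*·-14.8044 + (1−p*)·-31.6344]/1 = -20.1900. B = V − Δ·S = -53.8500.
(1,1): S=59.1600. Δ = (V_up−V_dn)/(S_up−S_dn) = (14.7756−-14.8044)/(68.6256−39.0456) = 1.0000. V = [p*·14.7756 + (1−p*)·-14.8044]/1 = 5.3100. B = V − Δ·S = -53.8500.
(0,0): S=51.0000. Δ = (V_up−V_dn)/(S_up−S_dn) = (5.3100−-20.1900)/(59.1600−33.6600) = 1.0000. V = [p*·5.3100 + (1−p*)·-20.1900]/1 = -2.8500. B = V − Δ·S = -53.8500.
Root portfolio cost Δ·51+B reproduces V0=-2.8500.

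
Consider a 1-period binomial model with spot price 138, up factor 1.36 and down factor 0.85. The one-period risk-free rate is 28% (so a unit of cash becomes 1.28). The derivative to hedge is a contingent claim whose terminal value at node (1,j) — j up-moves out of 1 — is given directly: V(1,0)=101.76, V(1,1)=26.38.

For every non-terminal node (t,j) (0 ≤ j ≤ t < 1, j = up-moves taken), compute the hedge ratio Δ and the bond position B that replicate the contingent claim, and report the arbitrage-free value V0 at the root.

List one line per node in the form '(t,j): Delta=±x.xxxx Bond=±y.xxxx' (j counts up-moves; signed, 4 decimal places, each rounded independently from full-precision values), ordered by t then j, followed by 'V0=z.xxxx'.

(0,0): Delta=-1.0710 Bond=177.6510
V0=29.8471

No-arbitrage ⇒ martingale measure with p* = (R−d)/(u−d) = 0.8431.
Terminal values V(1,·): V(1,0)=101.7600, V(1,1)=26.3800
(0,0): S=138.0000. Δ = (V_up−V_dn)/(S_up−S_dn) = (26.3800−101.7600)/(187.6800−117.3000) = -1.0710. V = [p*·26.3800 + (1−p*)·101.7600]/1.28 = 29.8471. B = V − Δ·S = 177.6510.
The time-0 hedge costs 29.8471, which is the no-arbitrage price.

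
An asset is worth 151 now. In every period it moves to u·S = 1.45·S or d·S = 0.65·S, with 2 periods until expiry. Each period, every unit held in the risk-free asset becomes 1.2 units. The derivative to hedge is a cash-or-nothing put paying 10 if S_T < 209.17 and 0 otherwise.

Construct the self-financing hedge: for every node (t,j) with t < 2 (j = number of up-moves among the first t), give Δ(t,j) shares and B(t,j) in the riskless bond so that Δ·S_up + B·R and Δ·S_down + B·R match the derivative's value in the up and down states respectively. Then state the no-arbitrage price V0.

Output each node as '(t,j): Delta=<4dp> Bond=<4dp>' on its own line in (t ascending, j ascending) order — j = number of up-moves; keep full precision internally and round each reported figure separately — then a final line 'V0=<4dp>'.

Under the risk-neutral measure, an up-move has probability p* = (R−d)/(u−d) = 0.6875 and values discount at R = 1.2.
At expiry t=2: V(2,0)=10.0000, V(2,1)=10.0000, V(2,2)=0.0000
(1,0): S=98.1500. Δ = (V_up−V_dn)/(S_up−S_dn) = (10.0000−10.0000)/(142.3175−63.7975) = 0.0000. V = [p*·10.0000 + (1−p*)·10.0000]/1.2 = 8.3333. B = V − Δ·S = 8.3333.
(1,1): S=218.9500. Δ = (V_up−V_dn)/(S_up−S_dn) = (0.0000−10.0000)/(317.4775−142.3175) = -0.0571. V = [p*·0.0000 + (1−p*)·10.0000]/1.2 = 2.6042. B = V − Δ·S = 15.1042.
(0,0): S=151.0000. Δ = (V_up−V_dn)/(S_up−S_dn) = (2.6042−8.3333)/(218.9500−98.1500) = -0.0474. V = [p*·2.6042 + (1−p*)·8.3333]/1.2 = 3.6621. B = V − Δ·S = 10.8236.
Each (Δ,B) replicates both successor values, so the strategy is self-financing and V0 is arbitrage-free.

(0,0): Delta=-0.0474 Bond=10.8236
(1,0): Delta=0.0000 Bond=8.3333
(1,1): Delta=-0.0571 Bond=15.1042
V0=3.6621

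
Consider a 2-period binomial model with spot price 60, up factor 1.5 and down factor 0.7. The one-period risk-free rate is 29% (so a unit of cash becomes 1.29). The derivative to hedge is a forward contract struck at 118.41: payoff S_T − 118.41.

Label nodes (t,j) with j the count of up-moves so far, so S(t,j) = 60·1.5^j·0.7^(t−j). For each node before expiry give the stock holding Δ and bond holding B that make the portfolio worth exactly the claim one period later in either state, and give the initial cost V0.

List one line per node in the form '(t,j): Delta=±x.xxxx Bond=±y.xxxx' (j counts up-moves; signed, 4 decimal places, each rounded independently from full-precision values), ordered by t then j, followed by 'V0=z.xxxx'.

The replicating-portfolio and risk-neutral prices coincide; use p* = (1.29−0.7)/(1.5−0.7) = 0.7375 for the latter.
At expiry t=2: V(2,0)=-89.0100, V(2,1)=-55.4100, V(2,2)=16.5900
Node (1,0) S=42.0000: V=(p*·-55.4100+(1−p*)·-89.0100)/1.29=-49.7907; Δ=(-55.4100−-89.0100)/(63.0000−29.4000)=1.0000; B=V−Δ·S=-91.7907
Node (1,1) S=90.0000: V=(p*·16.5900+(1−p*)·-55.4100)/1.29=-1.7907; Δ=(16.5900−-55.4100)/(135.0000−63.0000)=1.0000; B=V−Δ·S=-91.7907
Node (0,0) S=60.0000: V=(p*·-1.7907+(1−p*)·-49.7907)/1.29=-11.1556; Δ=(-1.7907−-49.7907)/(90.0000−42.0000)=1.0000; B=V−Δ·S=-71.1556
Self-financing check: at every node Δ·S+B equals the discounted successor values.

(0,0): Delta=1.0000 Bond=-71.1556
(1,0): Delta=1.0000 Bond=-91.7907
(1,1): Delta=1.0000 Bond=-91.7907
V0=-11.1556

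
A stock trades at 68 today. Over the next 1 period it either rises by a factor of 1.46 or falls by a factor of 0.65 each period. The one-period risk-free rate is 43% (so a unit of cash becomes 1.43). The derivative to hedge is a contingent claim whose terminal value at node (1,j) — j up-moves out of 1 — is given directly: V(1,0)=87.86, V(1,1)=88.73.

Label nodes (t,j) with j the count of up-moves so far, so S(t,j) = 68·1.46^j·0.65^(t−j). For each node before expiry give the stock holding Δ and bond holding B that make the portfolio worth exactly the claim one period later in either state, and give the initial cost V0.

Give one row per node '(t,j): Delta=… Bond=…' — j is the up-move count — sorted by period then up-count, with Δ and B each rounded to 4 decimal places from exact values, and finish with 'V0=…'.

Since d<R<u, set p* = (R−d)/(u−d) = 0.9630; price each node as the discounted p*-expectation of its children.
Payoff layer (t=1): V(1,0)=87.8600, V(1,1)=88.7300
  t=0,j=0: stock 68.0000 → up 99.2800 (V=88.7300), down 44.2000 (V=87.8600). Price 62.0264; hedge Δ=0.0158, bond B=60.9523.
Each (Δ,B) replicates both successor values, so the strategy is self-financing and V0 is arbitrage-free.

(0,0): Delta=0.0158 Bond=60.9523
V0=62.0264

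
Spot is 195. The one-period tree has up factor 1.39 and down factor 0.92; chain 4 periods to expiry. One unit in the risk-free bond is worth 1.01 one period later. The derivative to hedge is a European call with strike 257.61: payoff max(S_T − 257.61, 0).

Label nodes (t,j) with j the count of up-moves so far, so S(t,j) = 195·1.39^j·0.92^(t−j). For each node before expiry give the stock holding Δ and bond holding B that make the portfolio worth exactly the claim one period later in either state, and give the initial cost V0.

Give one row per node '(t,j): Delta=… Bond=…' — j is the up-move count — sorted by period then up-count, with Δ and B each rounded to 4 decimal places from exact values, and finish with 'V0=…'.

Under the risk-neutral measure, an up-move has probability p* = (R−d)/(u−d) = 0.1915 and values discount at R = 1.01.
At expiry t=4: V(4,0)=0.0000, V(4,1)=0.0000, V(4,2)=61.2792, V(4,3)=224.1900, V(4,4)=470.3270
(3,0): S=151.8442. Δ = (V_up−V_dn)/(S_up−S_dn) = (0.0000−0.0000)/(211.0634−139.6966) = 0.0000. V = [p*·0.0000 + (1−p*)·0.0000]/1.01 = 0.0000. B = V − Δ·S = 0.0000.
(3,1): S=229.4167. Δ = (V_up−V_dn)/(S_up−S_dn) = (61.2792−0.0000)/(318.8892−211.0634) = 0.5683. V = [p*·61.2792 + (1−p*)·0.0000]/1.01 = 11.6181. B = V − Δ·S = -118.7632.
(3,2): S=346.6187. Δ = (V_up−V_dn)/(S_up−S_dn) = (224.1900−61.2792)/(481.8000−318.8892) = 1.0000. V = [p*·224.1900 + (1−p*)·61.2792]/1.01 = 91.5593. B = V − Δ·S = -255.0594.
(3,3): S=523.6957. Δ = (V_up−V_dn)/(S_up−S_dn) = (470.3270−224.1900)/(727.9370−481.8000) = 1.0000. V = [p*·470.3270 + (1−p*)·224.1900]/1.01 = 268.6363. B = V − Δ·S = -255.0594.
(2,0): S=165.0480. Δ = (V_up−V_dn)/(S_up−S_dn) = (11.6181−0.0000)/(229.4167−151.8442) = 0.1498. V = [p*·11.6181 + (1−p*)·0.0000]/1.01 = 2.2027. B = V − Δ·S = -22.5167.
(2,1): S=249.3660. Δ = (V_up−V_dn)/(S_up−S_dn) = (91.5593−11.6181)/(346.6187−229.4167) = 0.6821. V = [p*·91.5593 + (1−p*)·11.6181]/1.01 = 26.6594. B = V − Δ·S = -143.4282.
(2,2): S=376.7595. Δ = (V_up−V_dn)/(S_up−S_dn) = (268.6363−91.5593)/(523.6957−346.6187) = 1.0000. V = [p*·268.6363 + (1−p*)·91.5593]/1.01 = 124.2254. B = V − Δ·S = -252.5341.
(1,0): S=179.4000. Δ = (V_up−V_dn)/(S_up−S_dn) = (26.6594−2.2027)/(249.3660−165.0480) = 0.2901. V = [p*·26.6594 + (1−p*)·2.2027]/1.01 = 6.8177. B = V − Δ·S = -45.2178.
(1,1): S=271.0500. Δ = (V_up−V_dn)/(S_up−S_dn) = (124.2254−26.6594)/(376.7595−249.3660) = 0.7659. V = [p*·124.2254 + (1−p*)·26.6594]/1.01 = 44.8934. B = V − Δ·S = -162.6939.
(0,0): S=195.0000. Δ = (V_up−V_dn)/(S_up−S_dn) = (44.8934−6.8177)/(271.0500−179.4000) = 0.4154. V = [p*·44.8934 + (1−p*)·6.8177]/1.01 = 13.9691. B = V − Δ·S = -67.0428.
The time-0 hedge costs 13.9691, which is the no-arbitrage price.

(0,0): Delta=0.4154 Bond=-67.0428
(1,0): Delta=0.2901 Bond=-45.2178
(1,1): Delta=0.7659 Bond=-162.6939
(2,0): Delta=0.1498 Bond=-22.5167
(2,1): Delta=0.6821 Bond=-143.4282
(2,2): Delta=1.0000 Bond=-252.5341
(3,0): Delta=0.0000 Bond=0.0000
(3,1): Delta=0.5683 Bond=-118.7632
(3,2): Delta=1.0000 Bond=-255.0594
(3,3): Delta=1.0000 Bond=-255.0594
V0=13.9691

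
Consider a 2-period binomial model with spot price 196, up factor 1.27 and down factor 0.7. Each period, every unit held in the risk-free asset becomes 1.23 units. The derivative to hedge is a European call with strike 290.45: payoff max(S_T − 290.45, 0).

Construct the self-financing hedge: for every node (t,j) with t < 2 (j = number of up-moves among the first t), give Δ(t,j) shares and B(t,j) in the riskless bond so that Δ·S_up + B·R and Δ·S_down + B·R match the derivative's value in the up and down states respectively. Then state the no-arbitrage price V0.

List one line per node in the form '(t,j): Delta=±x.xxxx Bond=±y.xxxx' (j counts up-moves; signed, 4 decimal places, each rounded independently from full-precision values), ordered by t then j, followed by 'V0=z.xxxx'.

(0,0): Delta=0.1738 Bond=-19.3813
(1,0): Delta=0.0000 Bond=0.0000
(1,1): Delta=0.1810 Bond=-25.6381
V0=14.6744

Under the risk-neutral measure, an up-move has probability p* = (R−d)/(u−d) = 0.9298 and values discount at R = 1.23.
At expiry t=2: V(2,0)=0.0000, V(2,1)=0.0000, V(2,2)=25.6784
  t=1,j=0: stock 137.2000 → up 174.2440 (V=0.0000), down 96.0400 (V=0.0000). Price 0.0000; hedge Δ=0.0000, bond B=0.0000.
  t=1,j=1: stock 248.9200 → up 316.1284 (V=25.6784), down 174.2440 (V=0.0000). Price 19.4117; hedge Δ=0.1810, bond B=-25.6381.
  t=0,j=0: stock 196.0000 → up 248.9200 (V=19.4117), down 137.2000 (V=0.0000). Price 14.6744; hedge Δ=0.1738, bond B=-19.3813.
Self-financing check: at every node Δ·S+B equals the discounted successor values.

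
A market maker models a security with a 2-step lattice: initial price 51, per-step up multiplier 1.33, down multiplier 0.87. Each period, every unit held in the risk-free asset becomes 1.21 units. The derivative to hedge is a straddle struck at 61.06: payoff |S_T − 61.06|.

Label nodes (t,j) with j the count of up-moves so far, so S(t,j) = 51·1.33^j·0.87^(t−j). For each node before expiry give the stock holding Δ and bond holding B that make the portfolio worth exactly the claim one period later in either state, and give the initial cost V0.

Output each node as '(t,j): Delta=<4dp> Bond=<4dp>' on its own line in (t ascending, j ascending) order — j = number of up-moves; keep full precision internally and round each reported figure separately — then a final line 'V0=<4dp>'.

The replicating-portfolio and risk-neutral prices coincide; use p* = (1.21−0.87)/(1.33−0.87) = 0.7391 for the latter.
Terminal payoffs: V(2,0)=22.4581, V(2,1)=2.0479, V(2,2)=29.1539
(1,0): S=44.3700. Δ = (V_up−V_dn)/(S_up−S_dn) = (2.0479−22.4581)/(59.0121−38.6019) = -1.0000. V = [p*·2.0479 + (1−p*)·22.4581]/1.21 = 6.0928. B = V − Δ·S = 50.4628.
(1,1): S=67.8300. Δ = (V_up−V_dn)/(S_up−S_dn) = (29.1539−2.0479)/(90.2139−59.0121) = 0.8687. V = [p*·29.1539 + (1−p*)·2.0479]/1.21 = 18.2502. B = V − Δ·S = -40.6759.
(0,0): S=51.0000. Δ = (V_up−V_dn)/(S_up−S_dn) = (18.2502−6.0928)/(67.8300−44.3700) = 0.5182. V = [p*·18.2502 + (1−p*)·6.0928]/1.21 = 12.4618. B = V − Δ·S = -13.9674.
Check: Δ(0,0)·S0 + B(0,0) = 12.4618 = V0.

(0,0): Delta=0.5182 Bond=-13.9674
(1,0): Delta=-1.0000 Bond=50.4628
(1,1): Delta=0.8687 Bond=-40.6759
V0=12.4618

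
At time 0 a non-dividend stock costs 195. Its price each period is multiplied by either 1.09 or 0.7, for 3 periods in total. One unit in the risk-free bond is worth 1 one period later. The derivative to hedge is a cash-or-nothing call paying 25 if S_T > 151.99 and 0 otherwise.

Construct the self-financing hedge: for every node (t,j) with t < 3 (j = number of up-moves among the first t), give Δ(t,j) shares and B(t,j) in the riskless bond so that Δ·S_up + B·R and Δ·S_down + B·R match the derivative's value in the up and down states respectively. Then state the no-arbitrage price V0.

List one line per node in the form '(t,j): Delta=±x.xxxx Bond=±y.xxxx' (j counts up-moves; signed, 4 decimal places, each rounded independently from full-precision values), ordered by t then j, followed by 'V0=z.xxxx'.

Since d<R<u, set p* = (R−d)/(u−d) = 0.7692; price each node as the discounted p*-expectation of its children.
Terminal values V(3,·): V(3,0)=0.0000, V(3,1)=0.0000, V(3,2)=25.0000, V(3,3)=25.0000
(2,0): S=95.5500. Δ = (V_up−V_dn)/(S_up−S_dn) = (0.0000−0.0000)/(104.1495−66.8850) = 0.0000. V = [p*·0.0000 + (1−p*)·0.0000]/1 = 0.0000. B = V − Δ·S = 0.0000.
(2,1): S=148.7850. Δ = (V_up−V_dn)/(S_up−S_dn) = (25.0000−0.0000)/(162.1757−104.1495) = 0.4308. V = [p*·25.0000 + (1−p*)·0.0000]/1 = 19.2308. B = V − Δ·S = -44.8718.
(2,2): S=231.6795. Δ = (V_up−V_dn)/(S_up−S_dn) = (25.0000−25.0000)/(252.5307−162.1756) = 0.0000. V = [p*·25.0000 + (1−p*)·25.0000]/1 = 25.0000. B = V − Δ·S = 25.0000.
(1,0): S=136.5000. Δ = (V_up−V_dn)/(S_up−S_dn) = (19.2308−0.0000)/(148.7850−95.5500) = 0.3612. V = [p*·19.2308 + (1−p*)·0.0000]/1 = 14.7929. B = V − Δ·S = -34.5168.
(1,1): S=212.5500. Δ = (V_up−V_dn)/(S_up−S_dn) = (25.0000−19.2308)/(231.6795−148.7850) = 0.0696. V = [p*·25.0000 + (1−p*)·19.2308]/1 = 23.6686. B = V − Δ·S = 8.8757.
(0,0): S=195.0000. Δ = (V_up−V_dn)/(S_up−S_dn) = (23.6686−14.7929)/(212.5500−136.5000) = 0.1167. V = [p*·23.6686 + (1−p*)·14.7929]/1 = 21.6204. B = V − Δ·S = -1.1379.
Check: Δ(0,0)·S0 + B(0,0) = 21.6204 = V0.

(0,0): Delta=0.1167 Bond=-1.1379
(1,0): Delta=0.3612 Bond=-34.5168
(1,1): Delta=0.0696 Bond=8.8757
(2,0): Delta=0.0000 Bond=0.0000
(2,1): Delta=0.4308 Bond=-44.8718
(2,2): Delta=0.0000 Bond=25.0000
V0=21.6204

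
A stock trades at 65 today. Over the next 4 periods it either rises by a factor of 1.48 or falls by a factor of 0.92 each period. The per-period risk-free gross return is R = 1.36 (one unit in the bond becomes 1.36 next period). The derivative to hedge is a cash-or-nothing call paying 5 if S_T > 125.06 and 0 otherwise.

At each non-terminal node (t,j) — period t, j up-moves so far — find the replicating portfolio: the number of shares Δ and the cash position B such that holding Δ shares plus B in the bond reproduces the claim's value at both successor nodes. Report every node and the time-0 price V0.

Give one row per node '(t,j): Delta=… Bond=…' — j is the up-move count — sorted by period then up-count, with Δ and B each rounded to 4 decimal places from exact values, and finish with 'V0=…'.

Risk-neutral probability p* = (R−d)/(u−d) = (1.36−0.92)/(1.48−0.92) = 0.7857.
At expiry t=4: V(4,0)=0.0000, V(4,1)=0.0000, V(4,2)=0.0000, V(4,3)=5.0000, V(4,4)=5.0000
Node (3,0) S=50.6147: V=(p*·0.0000+(1−p*)·0.0000)/1.36=0.0000; Δ=(0.0000−0.0000)/(74.9098−46.5655)=0.0000; B=V−Δ·S=0.0000
Node (3,1) S=81.4237: V=(p*·0.0000+(1−p*)·0.0000)/1.36=0.0000; Δ=(0.0000−0.0000)/(120.5070−74.9098)=0.0000; B=V−Δ·S=0.0000
Node (3,2) S=130.9859: V=(p*·5.0000+(1−p*)·0.0000)/1.36=2.8887; Δ=(5.0000−0.0000)/(193.8592−120.5070)=0.0682; B=V−Δ·S=-6.0399
Node (3,3) S=210.7165: V=(p*·5.0000+(1−p*)·5.0000)/1.36=3.6765; Δ=(5.0000−5.0000)/(311.8604−193.8592)=0.0000; B=V−Δ·S=3.6765
Node (2,0) S=55.0160: V=(p*·0.0000+(1−p*)·0.0000)/1.36=0.0000; Δ=(0.0000−0.0000)/(81.4237−50.6147)=0.0000; B=V−Δ·S=0.0000
Node (2,1) S=88.5040: V=(p*·2.8887+(1−p*)·0.0000)/1.36=1.6689; Δ=(2.8887−0.0000)/(130.9859−81.4237)=0.0583; B=V−Δ·S=-3.4894
Node (2,2) S=142.3760: V=(p*·3.6765+(1−p*)·2.8887)/1.36=2.5792; Δ=(3.6765−2.8887)/(210.7165−130.9859)=0.0099; B=V−Δ·S=1.1723
Node (1,0) S=59.8000: V=(p*·1.6689+(1−p*)·0.0000)/1.36=0.9642; Δ=(1.6689−0.0000)/(88.5040−55.0160)=0.0498; B=V−Δ·S=-2.0160
Node (1,1) S=96.2000: V=(p*·2.5792+(1−p*)·1.6689)/1.36=1.7530; Δ=(2.5792−1.6689)/(142.3760−88.5040)=0.0169; B=V−Δ·S=0.1275
Node (0,0) S=65.0000: V=(p*·1.7530+(1−p*)·0.9642)/1.36=1.1647; Δ=(1.7530−0.9642)/(96.2000−59.8000)=0.0217; B=V−Δ·S=-0.2440
Check: Δ(0,0)·S0 + B(0,0) = 1.1647 = V0.

(0,0): Delta=0.0217 Bond=-0.2440
(1,0): Delta=0.0498 Bond=-2.0160
(1,1): Delta=0.0169 Bond=0.1275
(2,0): Delta=0.0000 Bond=0.0000
(2,1): Delta=0.0583 Bond=-3.4894
(2,2): Delta=0.0099 Bond=1.1723
(3,0): Delta=0.0000 Bond=0.0000
(3,1): Delta=0.0000 Bond=0.0000
(3,2): Delta=0.0682 Bond=-6.0399
(3,3): Delta=0.0000 Bond=3.6765
V0=1.1647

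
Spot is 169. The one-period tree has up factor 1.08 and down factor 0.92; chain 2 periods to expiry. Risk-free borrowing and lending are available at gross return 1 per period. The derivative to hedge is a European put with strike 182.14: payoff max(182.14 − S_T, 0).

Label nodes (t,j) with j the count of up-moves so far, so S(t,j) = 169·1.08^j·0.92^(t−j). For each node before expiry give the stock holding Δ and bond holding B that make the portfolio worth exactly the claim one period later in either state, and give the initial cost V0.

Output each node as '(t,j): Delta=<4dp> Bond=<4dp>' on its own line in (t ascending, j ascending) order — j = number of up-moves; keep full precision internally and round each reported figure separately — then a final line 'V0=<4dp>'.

The replicating-portfolio and risk-neutral prices coincide; use p* = (1−0.92)/(1.08−0.92) = 0.5000 for the latter.
At expiry t=2: V(2,0)=39.0984, V(2,1)=14.2216, V(2,2)=0.0000
(1,0): S=155.4800. Δ = (V_up−V_dn)/(S_up−S_dn) = (14.2216−39.0984)/(167.9184−143.0416) = -1.0000. V = [p*·14.2216 + (1−p*)·39.0984]/1 = 26.6600. B = V − Δ·S = 182.1400.
(1,1): S=182.5200. Δ = (V_up−V_dn)/(S_up−S_dn) = (0.0000−14.2216)/(197.1216−167.9184) = -0.4870. V = [p*·0.0000 + (1−p*)·14.2216]/1 = 7.1108. B = V − Δ·S = 95.9958.
(0,0): S=169.0000. Δ = (V_up−V_dn)/(S_up−S_dn) = (7.1108−26.6600)/(182.5200−155.4800) = -0.7230. V = [p*·7.1108 + (1−p*)·26.6600]/1 = 16.8854. B = V − Δ·S = 139.0679.
Self-financing check: at every node Δ·S+B equals the discounted successor values.

(0,0): Delta=-0.7230 Bond=139.0679
(1,0): Delta=-1.0000 Bond=182.1400
(1,1): Delta=-0.4870 Bond=95.9958
V0=16.8854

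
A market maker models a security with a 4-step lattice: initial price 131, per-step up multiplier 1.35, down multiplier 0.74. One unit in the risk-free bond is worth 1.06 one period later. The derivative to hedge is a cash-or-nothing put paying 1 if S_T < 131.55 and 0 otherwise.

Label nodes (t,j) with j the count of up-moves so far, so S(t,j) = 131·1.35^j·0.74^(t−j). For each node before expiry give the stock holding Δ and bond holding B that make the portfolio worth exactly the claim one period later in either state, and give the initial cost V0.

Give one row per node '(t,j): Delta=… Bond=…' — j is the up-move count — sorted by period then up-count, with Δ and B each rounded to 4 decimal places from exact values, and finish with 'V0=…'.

(0,0): Delta=-0.0041 Bond=1.0549
(1,0): Delta=-0.0041 Bond=1.1199
(1,1): Delta=-0.0041 Bond=1.1166
(2,0): Delta=0.0000 Bond=0.8900
(2,1): Delta=-0.0062 Bond=1.4564
(2,2): Delta=-0.0031 Bond=0.9364
(3,0): Delta=0.0000 Bond=0.9434
(3,1): Delta=0.0000 Bond=0.9434
(3,2): Delta=-0.0093 Bond=2.0878
(3,3): Delta=0.0000 Bond=0.0000
V0=0.5147

Risk-neutral probability p* = (R−d)/(u−d) = (1.06−0.74)/(1.35−0.74) = 0.5246.
At expiry t=4: V(4,0)=1.0000, V(4,1)=1.0000, V(4,2)=1.0000, V(4,3)=0.0000, V(4,4)=0.0000
  t=3,j=0: stock 53.0843 → up 71.6639 (V=1.0000), down 39.2824 (V=1.0000). Price 0.9434; hedge Δ=0.0000, bond B=0.9434.
  t=3,j=1: stock 96.8431 → up 130.7381 (V=1.0000), down 71.6639 (V=1.0000). Price 0.9434; hedge Δ=0.0000, bond B=0.9434.
  t=3,j=2: stock 176.6732 → up 238.5088 (V=0.0000), down 130.7381 (V=1.0000). Price 0.4485; hedge Δ=-0.0093, bond B=2.0878.
  t=3,j=3: stock 322.3091 → up 435.1173 (V=0.0000), down 238.5088 (V=0.0000). Price 0.0000; hedge Δ=0.0000, bond B=0.0000.
  t=2,j=0: stock 71.7356 → up 96.8431 (V=0.9434), down 53.0843 (V=0.9434). Price 0.8900; hedge Δ=0.0000, bond B=0.8900.
  t=2,j=1: stock 130.8690 → up 176.6732 (V=0.4485), down 96.8431 (V=0.9434). Price 0.6451; hedge Δ=-0.0062, bond B=1.4564.
  t=2,j=2: stock 238.7475 → up 322.3091 (V=0.0000), down 176.6732 (V=0.4485). Price 0.2012; hedge Δ=-0.0031, bond B=0.9364.
  t=1,j=0: stock 96.9400 → up 130.8690 (V=0.6451), down 71.7356 (V=0.8900). Price 0.7184; hedge Δ=-0.0041, bond B=1.1199.
  t=1,j=1: stock 176.8500 → up 238.7475 (V=0.2012), down 130.8690 (V=0.6451). Price 0.3889; hedge Δ=-0.0041, bond B=1.1166.
  t=0,j=0: stock 131.0000 → up 176.8500 (V=0.3889), down 96.9400 (V=0.7184). Price 0.5147; hedge Δ=-0.0041, bond B=1.0549.
Root portfolio cost Δ·131+B reproduces V0=0.5147.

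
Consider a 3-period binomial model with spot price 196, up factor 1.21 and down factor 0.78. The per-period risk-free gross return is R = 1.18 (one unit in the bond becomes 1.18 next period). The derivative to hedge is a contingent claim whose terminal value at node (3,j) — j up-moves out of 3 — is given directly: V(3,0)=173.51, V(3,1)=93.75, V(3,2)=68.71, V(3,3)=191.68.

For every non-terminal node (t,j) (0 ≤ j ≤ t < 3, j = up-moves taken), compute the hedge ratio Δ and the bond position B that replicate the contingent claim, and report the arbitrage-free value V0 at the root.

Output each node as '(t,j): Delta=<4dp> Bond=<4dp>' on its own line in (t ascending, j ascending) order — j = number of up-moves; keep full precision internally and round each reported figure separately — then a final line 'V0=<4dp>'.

The replicating-portfolio and risk-neutral prices coincide; use p* = (1.18−0.78)/(1.21−0.78) = 0.9302 for the latter.
Terminal payoffs: V(3,0)=173.5100, V(3,1)=93.7500, V(3,2)=68.7100, V(3,3)=191.6800
(2,0): S=119.2464. Δ = (V_up−V_dn)/(S_up−S_dn) = (93.7500−173.5100)/(144.2881−93.0122) = -1.5555. V = [p*·93.7500 + (1−p*)·173.5100]/1.18 = 84.1650. B = V − Δ·S = 269.6533.
(2,1): S=184.9848. Δ = (V_up−V_dn)/(S_up−S_dn) = (68.7100−93.7500)/(223.8316−144.2881) = -0.3148. V = [p*·68.7100 + (1−p*)·93.7500]/1.18 = 59.7093. B = V − Δ·S = 117.9419.
(2,2): S=286.9636. Δ = (V_up−V_dn)/(S_up−S_dn) = (191.6800−68.7100)/(347.2260−223.8316) = 0.9966. V = [p*·191.6800 + (1−p*)·68.7100]/1.18 = 155.1701. B = V − Δ·S = -130.8067.
(1,0): S=152.8800. Δ = (V_up−V_dn)/(S_up−S_dn) = (59.7093−84.1650)/(184.9848−119.2464) = -0.3720. V = [p*·59.7093 + (1−p*)·84.1650]/1.18 = 52.0470. B = V − Δ·S = 108.9207.
(1,1): S=237.1600. Δ = (V_up−V_dn)/(S_up−S_dn) = (155.1701−59.7093)/(286.9636−184.9848) = 0.9361. V = [p*·155.1701 + (1−p*)·59.7093]/1.18 = 125.8560. B = V − Δ·S = -96.1459.
(0,0): S=196.0000. Δ = (V_up−V_dn)/(S_up−S_dn) = (125.8560−52.0470)/(237.1600−152.8800) = 0.8758. V = [p*·125.8560 + (1−p*)·52.0470]/1.18 = 102.2936. B = V − Δ·S = -69.3550.
Each (Δ,B) replicates both successor values, so the strategy is self-financing and V0 is arbitrage-free.

(0,0): Delta=0.8758 Bond=-69.3550
(1,0): Delta=-0.3720 Bond=108.9207
(1,1): Delta=0.9361 Bond=-96.1459
(2,0): Delta=-1.5555 Bond=269.6533
(2,1): Delta=-0.3148 Bond=117.9419
(2,2): Delta=0.9966 Bond=-130.8067
V0=102.2936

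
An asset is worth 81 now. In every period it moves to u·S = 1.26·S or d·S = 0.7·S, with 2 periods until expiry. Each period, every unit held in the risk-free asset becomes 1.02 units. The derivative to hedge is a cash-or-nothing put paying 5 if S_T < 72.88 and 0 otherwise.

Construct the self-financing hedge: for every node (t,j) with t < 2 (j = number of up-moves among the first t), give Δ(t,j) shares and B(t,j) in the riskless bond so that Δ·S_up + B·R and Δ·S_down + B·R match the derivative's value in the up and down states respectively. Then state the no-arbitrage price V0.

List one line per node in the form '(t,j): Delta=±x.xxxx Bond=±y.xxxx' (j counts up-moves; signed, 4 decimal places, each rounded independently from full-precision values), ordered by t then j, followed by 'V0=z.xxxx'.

No-arbitrage ⇒ martingale measure with p* = (R−d)/(u−d) = 0.5714.
Payoff layer (t=2): V(2,0)=5.0000, V(2,1)=5.0000, V(2,2)=0.0000
Node (1,0) S=56.7000: V=(p*·5.0000+(1−p*)·5.0000)/1.02=4.9020; Δ=(5.0000−5.0000)/(71.4420−39.6900)=0.0000; B=V−Δ·S=4.9020
Node (1,1) S=102.0600: V=(p*·0.0000+(1−p*)·5.0000)/1.02=2.1008; Δ=(0.0000−5.0000)/(128.5956−71.4420)=-0.0875; B=V−Δ·S=11.0294
Node (0,0) S=81.0000: V=(p*·2.1008+(1−p*)·4.9020)/1.02=3.2366; Δ=(2.1008−4.9020)/(102.0600−56.7000)=-0.0618; B=V−Δ·S=8.2386
Each (Δ,B) replicates both successor values, so the strategy is self-financing and V0 is arbitrage-free.

(0,0): Delta=-0.0618 Bond=8.2386
(1,0): Delta=0.0000 Bond=4.9020
(1,1): Delta=-0.0875 Bond=11.0294
V0=3.2366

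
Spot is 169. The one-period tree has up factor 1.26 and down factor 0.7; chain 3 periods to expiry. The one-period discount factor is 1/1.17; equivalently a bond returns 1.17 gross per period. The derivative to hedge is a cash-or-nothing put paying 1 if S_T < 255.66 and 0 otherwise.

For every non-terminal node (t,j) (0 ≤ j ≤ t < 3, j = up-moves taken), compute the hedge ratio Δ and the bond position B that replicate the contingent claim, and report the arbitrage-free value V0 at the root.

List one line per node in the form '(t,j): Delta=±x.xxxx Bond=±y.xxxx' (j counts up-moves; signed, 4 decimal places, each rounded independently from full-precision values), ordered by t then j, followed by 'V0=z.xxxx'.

Risk-neutral probability p* = (R−d)/(u−d) = (1.17−0.7)/(1.26−0.7) = 0.8393.
At expiry t=3: V(3,0)=1.0000, V(3,1)=1.0000, V(3,2)=1.0000, V(3,3)=0.0000
  t=2,j=0: stock 82.8100 → up 104.3406 (V=1.0000), down 57.9670 (V=1.0000). Price 0.8547; hedge Δ=0.0000, bond B=0.8547.
  t=2,j=1: stock 149.0580 → up 187.8131 (V=1.0000), down 104.3406 (V=1.0000). Price 0.8547; hedge Δ=0.0000, bond B=0.8547.
  t=2,j=2: stock 268.3044 → up 338.0635 (V=0.0000), down 187.8131 (V=1.0000). Price 0.1374; hedge Δ=-0.0067, bond B=1.9231.
  t=1,j=0: stock 118.3000 → up 149.0580 (V=0.8547), down 82.8100 (V=0.8547). Price 0.7305; hedge Δ=0.0000, bond B=0.7305.
  t=1,j=1: stock 212.9400 → up 268.3044 (V=0.1374), down 149.0580 (V=0.8547). Price 0.2159; hedge Δ=-0.0060, bond B=1.4969.
  t=0,j=0: stock 169.0000 → up 212.9400 (V=0.2159), down 118.3000 (V=0.7305). Price 0.2552; hedge Δ=-0.0054, bond B=1.1741.
The time-0 hedge costs 0.2552, which is the no-arbitrage price.

(0,0): Delta=-0.0054 Bond=1.1741
(1,0): Delta=0.0000 Bond=0.7305
(1,1): Delta=-0.0060 Bond=1.4969
(2,0): Delta=0.0000 Bond=0.8547
(2,1): Delta=0.0000 Bond=0.8547
(2,2): Delta=-0.0067 Bond=1.9231
V0=0.2552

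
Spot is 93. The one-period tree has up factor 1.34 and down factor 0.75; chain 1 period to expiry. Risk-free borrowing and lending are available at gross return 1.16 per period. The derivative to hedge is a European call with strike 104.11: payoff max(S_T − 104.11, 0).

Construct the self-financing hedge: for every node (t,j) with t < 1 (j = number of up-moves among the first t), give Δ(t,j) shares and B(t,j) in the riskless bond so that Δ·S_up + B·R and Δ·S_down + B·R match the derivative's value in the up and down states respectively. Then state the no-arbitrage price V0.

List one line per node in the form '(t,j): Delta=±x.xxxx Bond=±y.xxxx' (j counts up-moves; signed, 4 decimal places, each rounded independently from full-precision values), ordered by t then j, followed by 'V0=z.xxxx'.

(0,0): Delta=0.3738 Bond=-22.4759
V0=12.2868

The replicating-portfolio and risk-neutral prices coincide; use p* = (1.16−0.75)/(1.34−0.75) = 0.6949 for the latter.
Payoff layer (t=1): V(1,0)=0.0000, V(1,1)=20.5100
  t=0,j=0: stock 93.0000 → up 124.6200 (V=20.5100), down 69.7500 (V=0.0000). Price 12.2868; hedge Δ=0.3738, bond B=-22.4759.
Each (Δ,B) replicates both successor values, so the strategy is self-financing and V0 is arbitrage-free.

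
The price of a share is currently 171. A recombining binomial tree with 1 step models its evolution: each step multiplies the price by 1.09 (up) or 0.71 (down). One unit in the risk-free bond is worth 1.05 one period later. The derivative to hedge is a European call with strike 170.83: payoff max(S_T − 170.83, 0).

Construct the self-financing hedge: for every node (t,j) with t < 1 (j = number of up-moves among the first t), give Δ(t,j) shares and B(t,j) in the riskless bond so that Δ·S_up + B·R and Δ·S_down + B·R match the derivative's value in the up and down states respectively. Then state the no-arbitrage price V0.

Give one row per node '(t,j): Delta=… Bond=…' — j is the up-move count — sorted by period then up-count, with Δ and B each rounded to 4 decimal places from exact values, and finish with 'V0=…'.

No-arbitrage ⇒ martingale measure with p* = (R−d)/(u−d) = 0.8947.
Payoff layer (t=1): V(1,0)=0.0000, V(1,1)=15.5600
(0,0): S=171.0000. Δ = (V_up−V_dn)/(S_up−S_dn) = (15.5600−0.0000)/(186.3900−121.4100) = 0.2395. V = [p*·15.5600 + (1−p*)·0.0000]/1.05 = 13.2591. B = V − Δ·S = -27.6882.
Check: Δ(0,0)·S0 + B(0,0) = 13.2591 = V0.

(0,0): Delta=0.2395 Bond=-27.6882
V0=13.2591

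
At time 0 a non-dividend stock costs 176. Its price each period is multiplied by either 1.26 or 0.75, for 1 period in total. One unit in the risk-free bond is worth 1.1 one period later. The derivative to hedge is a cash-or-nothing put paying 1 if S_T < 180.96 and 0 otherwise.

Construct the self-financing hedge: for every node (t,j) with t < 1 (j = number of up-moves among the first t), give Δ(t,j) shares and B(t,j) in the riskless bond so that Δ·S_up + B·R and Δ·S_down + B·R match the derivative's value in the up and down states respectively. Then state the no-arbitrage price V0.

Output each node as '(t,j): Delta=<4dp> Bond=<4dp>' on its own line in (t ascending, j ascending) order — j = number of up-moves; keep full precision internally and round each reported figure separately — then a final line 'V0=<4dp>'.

(0,0): Delta=-0.0111 Bond=2.2460
V0=0.2852

The replicating-portfolio and risk-neutral prices coincide; use p* = (1.1−0.75)/(1.26−0.75) = 0.6863 for the latter.
At expiry t=1: V(1,0)=1.0000, V(1,1)=0.0000
(0,0): S=176.0000. Δ = (V_up−V_dn)/(S_up−S_dn) = (0.0000−1.0000)/(221.7600−132.0000) = -0.0111. V = [p*·0.0000 + (1−p*)·1.0000]/1.1 = 0.2852. B = V − Δ·S = 2.2460.
Check: Δ(0,0)·S0 + B(0,0) = 0.2852 = V0.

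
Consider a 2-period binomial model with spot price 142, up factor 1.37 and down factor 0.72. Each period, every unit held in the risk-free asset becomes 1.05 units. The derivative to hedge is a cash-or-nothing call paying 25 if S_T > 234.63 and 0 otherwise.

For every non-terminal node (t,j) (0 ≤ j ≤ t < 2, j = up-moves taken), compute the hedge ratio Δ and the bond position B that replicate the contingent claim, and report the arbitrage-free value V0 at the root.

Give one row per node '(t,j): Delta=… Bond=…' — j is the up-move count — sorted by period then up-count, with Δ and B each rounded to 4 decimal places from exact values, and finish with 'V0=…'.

(0,0): Delta=0.1310 Bond=-12.7521
(1,0): Delta=0.0000 Bond=0.0000
(1,1): Delta=0.1977 Bond=-26.3736
V0=5.8447

Under the risk-neutral measure, an up-move has probability p* = (R−d)/(u−d) = 0.5077 and values discount at R = 1.05.
Terminal values V(2,·): V(2,0)=0.0000, V(2,1)=0.0000, V(2,2)=25.0000
Node (1,0) S=102.2400: V=(p*·0.0000+(1−p*)·0.0000)/1.05=0.0000; Δ=(0.0000−0.0000)/(140.0688−73.6128)=0.0000; B=V−Δ·S=0.0000
Node (1,1) S=194.5400: V=(p*·25.0000+(1−p*)·0.0000)/1.05=12.0879; Δ=(25.0000−0.0000)/(266.5198−140.0688)=0.1977; B=V−Δ·S=-26.3736
Node (0,0) S=142.0000: V=(p*·12.0879+(1−p*)·0.0000)/1.05=5.8447; Δ=(12.0879−0.0000)/(194.5400−102.2400)=0.1310; B=V−Δ·S=-12.7521
The time-0 hedge costs 5.8447, which is the no-arbitrage price.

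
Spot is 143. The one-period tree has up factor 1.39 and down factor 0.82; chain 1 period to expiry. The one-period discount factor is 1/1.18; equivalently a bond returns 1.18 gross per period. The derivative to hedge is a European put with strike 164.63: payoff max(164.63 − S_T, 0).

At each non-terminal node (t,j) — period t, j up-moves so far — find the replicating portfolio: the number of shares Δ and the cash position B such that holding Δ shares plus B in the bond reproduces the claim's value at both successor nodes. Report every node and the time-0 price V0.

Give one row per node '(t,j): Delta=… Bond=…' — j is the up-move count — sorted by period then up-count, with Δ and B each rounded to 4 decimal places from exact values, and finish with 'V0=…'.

(0,0): Delta=-0.5812 Bond=97.8952
V0=14.7899

No-arbitrage ⇒ martingale measure with p* = (R−d)/(u−d) = 0.6316.
Payoff layer (t=1): V(1,0)=47.3700, V(1,1)=0.0000
  t=0,j=0: stock 143.0000 → up 198.7700 (V=0.0000), down 117.2600 (V=47.3700). Price 14.7899; hedge Δ=-0.5812, bond B=97.8952.
Root portfolio cost Δ·143+B reproduces V0=14.7899.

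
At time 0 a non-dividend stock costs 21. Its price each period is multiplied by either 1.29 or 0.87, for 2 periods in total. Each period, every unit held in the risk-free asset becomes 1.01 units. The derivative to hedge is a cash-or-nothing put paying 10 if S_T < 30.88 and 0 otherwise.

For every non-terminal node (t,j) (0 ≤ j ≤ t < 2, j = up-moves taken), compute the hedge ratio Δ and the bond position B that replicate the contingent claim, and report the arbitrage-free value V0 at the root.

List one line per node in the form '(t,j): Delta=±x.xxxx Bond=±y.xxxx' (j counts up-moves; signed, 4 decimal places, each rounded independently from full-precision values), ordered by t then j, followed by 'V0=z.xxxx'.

(0,0): Delta=-0.3742 Bond=16.5717
(1,0): Delta=0.0000 Bond=9.9010
(1,1): Delta=-0.8789 Bond=30.4102
V0=8.7137

Risk-neutral probability p* = (R−d)/(u−d) = (1.01−0.87)/(1.29−0.87) = 0.3333.
Terminal values V(2,·): V(2,0)=10.0000, V(2,1)=10.0000, V(2,2)=0.0000
  t=1,j=0: stock 18.2700 → up 23.5683 (V=10.0000), down 15.8949 (V=10.0000). Price 9.9010; hedge Δ=0.0000, bond B=9.9010.
  t=1,j=1: stock 27.0900 → up 34.9461 (V=0.0000), down 23.5683 (V=10.0000). Price 6.6007; hedge Δ=-0.8789, bond B=30.4102.
  t=0,j=0: stock 21.0000 → up 27.0900 (V=6.6007), down 18.2700 (V=9.9010). Price 8.7137; hedge Δ=-0.3742, bond B=16.5717.
Each (Δ,B) replicates both successor values, so the strategy is self-financing and V0 is arbitrage-free.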